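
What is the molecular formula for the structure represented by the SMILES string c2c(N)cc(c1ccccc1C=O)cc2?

Heavy atoms from the SMILES: 13 C, 1 N, 1 O.
Implicit hydrogens by atom environment:
  8 × C (aromatic): 1 H each → 8
  4 × C (aromatic): no H
  1 × C: 1 H
  1 × N: 2 H
  1 × O: no H
  Total hydrogens = 11.
Molecular formula: C13H11NO

C13H11NO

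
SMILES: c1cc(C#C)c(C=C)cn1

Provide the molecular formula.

Heavy atoms from the SMILES: 9 C, 1 N.
Implicit hydrogens by atom environment:
  3 × C (aromatic): 1 H each → 3
  2 × C: 1 H each → 2
  2 × C (aromatic): no H
  1 × C: 2 H
  1 × C: no H
  1 × N (aromatic): no H
  Total hydrogens = 7.
Molecular formula: C9H7N

C9H7N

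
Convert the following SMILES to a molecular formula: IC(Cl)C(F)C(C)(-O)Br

Heavy atoms from the SMILES: 1 Br, 4 C, 1 Cl, 1 F, 1 I, 1 O.
Implicit hydrogens by atom environment:
  2 × C: 1 H each → 2
  1 × Br: no H
  1 × C: 3 H
  1 × C: no H
  1 × Cl: no H
  1 × F: no H
  1 × I: no H
  1 × O: 1 H
  Total hydrogens = 6.
Molecular formula: C4H6BrClFIO

C4H6BrClFIO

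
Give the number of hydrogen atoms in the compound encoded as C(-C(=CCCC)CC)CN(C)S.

Hydrogens are implicit in SMILES; fill each atom to its normal valence:
  5 × C: 2 H each → 10
  3 × C: 3 H each → 9
  1 × C: 1 H
  1 × C: no H
  1 × N: no H
  1 × S: 1 H
  Total hydrogens = 21.

21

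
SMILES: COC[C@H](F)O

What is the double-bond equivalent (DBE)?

0

Molecular formula from the SMILES: C3H7FO2.
DoU = (2C + 2 + N − H − X)/2 = (2·3 + 2 + 0 − 7 − 1)/2 = 0/2 = 0.
(Structurally: 0 ring(s) + 0 π bond(s) = 0.)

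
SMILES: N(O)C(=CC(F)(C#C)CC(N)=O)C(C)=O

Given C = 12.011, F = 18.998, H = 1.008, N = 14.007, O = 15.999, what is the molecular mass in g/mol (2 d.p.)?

214.20

Molecular formula: C9H11FN2O3.
M = 9×12.011 + 1×18.998 + 11×1.008 + 2×14.007 + 3×15.999 = 214.20 g/mol.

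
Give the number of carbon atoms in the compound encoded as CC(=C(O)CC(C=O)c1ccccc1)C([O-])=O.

13

The symbol for carbon appears 13 times in the SMILES. Lowercase c denotes aromatic carbon and counts toward C.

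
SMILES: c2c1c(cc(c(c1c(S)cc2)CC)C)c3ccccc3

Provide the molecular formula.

C19H18S

Heavy atoms from the SMILES: 19 C, 1 S.
Implicit hydrogens by atom environment:
  9 × C (aromatic): 1 H each → 9
  7 × C (aromatic): no H
  2 × C: 3 H each → 6
  1 × C: 2 H
  1 × S: 1 H
  Total hydrogens = 18.
Molecular formula: C19H18S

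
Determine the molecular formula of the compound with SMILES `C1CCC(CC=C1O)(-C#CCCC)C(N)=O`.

Heavy atoms from the SMILES: 13 C, 1 N, 2 O.
Implicit hydrogens by atom environment:
  6 × C: 2 H each → 12
  5 × C: no H
  1 × C: 3 H
  1 × C: 1 H
  1 × N: 2 H
  1 × O: 1 H
  1 × O: no H
  Total hydrogens = 19.
Molecular formula: C13H19NO2

C13H19NO2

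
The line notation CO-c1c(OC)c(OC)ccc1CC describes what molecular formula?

Heavy atoms from the SMILES: 11 C, 3 O.
Implicit hydrogens by atom environment:
  4 × C: 3 H each → 12
  4 × C (aromatic): no H
  3 × O: no H
  2 × C (aromatic): 1 H each → 2
  1 × C: 2 H
  Total hydrogens = 16.
Molecular formula: C11H16O3

C11H16O3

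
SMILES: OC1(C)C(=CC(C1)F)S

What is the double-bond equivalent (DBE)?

2

Molecular formula from the SMILES: C6H9FOS.
DoU = (2C + 2 + N − H − X)/2 = (2·6 + 2 + 0 − 9 − 1)/2 = 4/2 = 2.
(Structurally: 1 ring(s) + 1 π bond(s) = 2.)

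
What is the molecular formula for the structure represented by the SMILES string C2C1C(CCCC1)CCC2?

C10H18

Heavy atoms from the SMILES: 10 C.
Implicit hydrogens by atom environment:
  8 × C: 2 H each → 16
  2 × C: 1 H each → 2
  Total hydrogens = 18.
Molecular formula: C10H18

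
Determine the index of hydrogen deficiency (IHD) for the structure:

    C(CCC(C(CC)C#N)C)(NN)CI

Molecular formula from the SMILES: C10H20IN3.
DoU = (2C + 2 + N − H − X)/2 = (2·10 + 2 + 3 − 20 − 1)/2 = 4/2 = 2.
(Structurally: 0 ring(s) + 2 π bond(s) = 2.)

2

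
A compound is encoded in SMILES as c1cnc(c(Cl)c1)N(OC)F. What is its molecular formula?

C6H6ClFN2O

Heavy atoms from the SMILES: 6 C, 1 Cl, 1 F, 2 N, 1 O.
Implicit hydrogens by atom environment:
  3 × C (aromatic): 1 H each → 3
  2 × C (aromatic): no H
  1 × C: 3 H
  1 × Cl: no H
  1 × F: no H
  1 × N (aromatic): no H
  1 × N: no H
  1 × O: no H
  Total hydrogens = 6.
Molecular formula: C6H6ClFN2O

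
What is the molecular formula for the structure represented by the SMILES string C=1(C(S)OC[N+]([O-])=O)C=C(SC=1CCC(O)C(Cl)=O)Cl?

C10H11Cl2NO5S2

Heavy atoms from the SMILES: 10 C, 2 Cl, 1 N, 5 O, 2 S.
Implicit hydrogens by atom environment:
  3 × C: 2 H each → 6
  3 × C (aromatic): no H
  3 × O: no H
  2 × C: 1 H each → 2
  2 × Cl: no H
  1 × C (aromatic): 1 H
  1 × C: no H
  1 × N (charge +1): no H
  1 × O: 1 H
  1 × O (charge -1): no H
  1 × S: 1 H
  1 × S (aromatic): no H
  Total hydrogens = 11.
Molecular formula: C10H11Cl2NO5S2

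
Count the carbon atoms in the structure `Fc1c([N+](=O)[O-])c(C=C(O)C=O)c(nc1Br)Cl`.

The symbol for carbon appears 8 times in the SMILES. Lowercase c denotes aromatic carbon and counts toward C.

8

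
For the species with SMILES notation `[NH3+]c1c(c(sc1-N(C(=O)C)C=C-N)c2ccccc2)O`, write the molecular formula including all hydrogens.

C14H16N3O2S+

Heavy atoms from the SMILES: 14 C, 3 N, 2 O, 1 S.
Implicit hydrogens by atom environment:
  5 × C (aromatic): 1 H each → 5
  5 × C (aromatic): no H
  2 × C: 1 H each → 2
  1 × C: 3 H
  1 × C: no H
  1 × N (charge +1): 3 H
  1 × N: 2 H
  1 × N: no H
  1 × O: 1 H
  1 × O: no H
  1 × S (aromatic): no H
  Total hydrogens = 16.
Net charge +1.
Molecular formula: C14H16N3O2S+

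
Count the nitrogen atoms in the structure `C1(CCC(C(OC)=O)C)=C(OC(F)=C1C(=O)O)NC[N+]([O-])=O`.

The symbol for nitrogen appears 2 times in the SMILES.

2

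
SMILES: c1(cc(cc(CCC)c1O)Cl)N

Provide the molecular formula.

C9H12ClNO

Heavy atoms from the SMILES: 9 C, 1 Cl, 1 N, 1 O.
Implicit hydrogens by atom environment:
  4 × C (aromatic): no H
  2 × C: 2 H each → 4
  2 × C (aromatic): 1 H each → 2
  1 × C: 3 H
  1 × Cl: no H
  1 × N: 2 H
  1 × O: 1 H
  Total hydrogens = 12.
Molecular formula: C9H12ClNO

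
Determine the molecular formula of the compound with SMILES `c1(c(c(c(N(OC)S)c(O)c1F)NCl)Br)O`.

Heavy atoms from the SMILES: 1 Br, 7 C, 1 Cl, 1 F, 2 N, 3 O, 1 S.
Implicit hydrogens by atom environment:
  6 × C (aromatic): no H
  2 × O: 1 H each → 2
  1 × Br: no H
  1 × C: 3 H
  1 × Cl: no H
  1 × F: no H
  1 × N: 1 H
  1 × N: no H
  1 × O: no H
  1 × S: 1 H
  Total hydrogens = 7.
Molecular formula: C7H7BrClFN2O3S

C7H7BrClFN2O3S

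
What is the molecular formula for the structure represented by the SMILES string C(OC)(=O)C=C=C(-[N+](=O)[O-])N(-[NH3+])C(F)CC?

C8H13FN3O4+

Heavy atoms from the SMILES: 8 C, 1 F, 3 N, 4 O.
Implicit hydrogens by atom environment:
  3 × C: no H
  3 × O: no H
  2 × C: 3 H each → 6
  2 × C: 1 H each → 2
  1 × C: 2 H
  1 × F: no H
  1 × N (charge +1): 3 H
  1 × N: no H
  1 × N (charge +1): no H
  1 × O (charge -1): no H
  Total hydrogens = 13.
Net charge +1.
Molecular formula: C8H13FN3O4+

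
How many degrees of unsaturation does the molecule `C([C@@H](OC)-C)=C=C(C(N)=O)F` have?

3

Molecular formula from the SMILES: C7H10FNO2.
DoU = (2C + 2 + N − H − X)/2 = (2·7 + 2 + 1 − 10 − 1)/2 = 6/2 = 3.
(Structurally: 0 ring(s) + 3 π bond(s) = 3.)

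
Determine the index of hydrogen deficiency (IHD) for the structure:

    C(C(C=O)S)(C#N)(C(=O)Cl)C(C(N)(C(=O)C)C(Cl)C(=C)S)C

6

Molecular formula from the SMILES: C13H16Cl2N2O3S2.
DoU = (2C + 2 + N − H − X)/2 = (2·13 + 2 + 2 − 16 − 2)/2 = 12/2 = 6.
(Structurally: 0 ring(s) + 6 π bond(s) = 6.)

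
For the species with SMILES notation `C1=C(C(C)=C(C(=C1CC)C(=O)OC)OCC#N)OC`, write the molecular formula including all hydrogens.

C14H17NO4

Heavy atoms from the SMILES: 14 C, 1 N, 4 O.
Implicit hydrogens by atom environment:
  5 × C (aromatic): no H
  4 × C: 3 H each → 12
  4 × O: no H
  2 × C: 2 H each → 4
  2 × C: no H
  1 × C (aromatic): 1 H
  1 × N: no H
  Total hydrogens = 17.
Molecular formula: C14H17NO4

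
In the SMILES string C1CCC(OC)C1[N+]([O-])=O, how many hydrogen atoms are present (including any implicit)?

Hydrogens are implicit in SMILES; fill each atom to its normal valence:
  3 × C: 2 H each → 6
  2 × C: 1 H each → 2
  2 × O: no H
  1 × C: 3 H
  1 × N (charge +1): no H
  1 × O (charge -1): no H
  Total hydrogens = 11.

11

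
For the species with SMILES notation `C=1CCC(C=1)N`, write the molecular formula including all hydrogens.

Heavy atoms from the SMILES: 5 C, 1 N.
Implicit hydrogens by atom environment:
  3 × C: 1 H each → 3
  2 × C: 2 H each → 4
  1 × N: 2 H
  Total hydrogens = 9.
Molecular formula: C5H9N

C5H9N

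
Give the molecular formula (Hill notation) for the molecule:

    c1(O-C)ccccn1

Heavy atoms from the SMILES: 6 C, 1 N, 1 O.
Implicit hydrogens by atom environment:
  4 × C (aromatic): 1 H each → 4
  1 × C: 3 H
  1 × C (aromatic): no H
  1 × N (aromatic): no H
  1 × O: no H
  Total hydrogens = 7.
Molecular formula: C6H7NO

C6H7NO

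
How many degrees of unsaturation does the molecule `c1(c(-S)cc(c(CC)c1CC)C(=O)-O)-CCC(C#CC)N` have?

7

Molecular formula from the SMILES: C17H23NO2S.
DoU = (2C + 2 + N − H − X)/2 = (2·17 + 2 + 1 − 23 − 0)/2 = 14/2 = 7.
(Structurally: 1 ring(s) + 6 π bond(s) = 7.)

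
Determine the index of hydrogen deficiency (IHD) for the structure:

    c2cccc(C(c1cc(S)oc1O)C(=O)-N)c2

Molecular formula from the SMILES: C12H11NO3S.
DoU = (2C + 2 + N − H − X)/2 = (2·12 + 2 + 1 − 11 − 0)/2 = 16/2 = 8.
(Structurally: 2 ring(s) + 6 π bond(s) = 8.)

8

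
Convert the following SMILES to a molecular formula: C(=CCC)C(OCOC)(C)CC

C10H20O2

Heavy atoms from the SMILES: 10 C, 2 O.
Implicit hydrogens by atom environment:
  4 × C: 3 H each → 12
  3 × C: 2 H each → 6
  2 × C: 1 H each → 2
  2 × O: no H
  1 × C: no H
  Total hydrogens = 20.
Molecular formula: C10H20O2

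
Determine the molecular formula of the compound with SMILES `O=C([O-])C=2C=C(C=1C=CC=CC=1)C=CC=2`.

C13H9O2-

Heavy atoms from the SMILES: 13 C, 2 O.
Implicit hydrogens by atom environment:
  9 × C (aromatic): 1 H each → 9
  3 × C (aromatic): no H
  1 × C: no H
  1 × O: no H
  1 × O (charge -1): no H
  Total hydrogens = 9.
Net charge -1.
Molecular formula: C13H9O2-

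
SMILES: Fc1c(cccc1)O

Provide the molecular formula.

Heavy atoms from the SMILES: 6 C, 1 F, 1 O.
Implicit hydrogens by atom environment:
  4 × C (aromatic): 1 H each → 4
  2 × C (aromatic): no H
  1 × F: no H
  1 × O: 1 H
  Total hydrogens = 5.
Molecular formula: C6H5FO

C6H5FO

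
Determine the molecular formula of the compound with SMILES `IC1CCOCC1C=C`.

C7H11IO

Heavy atoms from the SMILES: 7 C, 1 I, 1 O.
Implicit hydrogens by atom environment:
  4 × C: 2 H each → 8
  3 × C: 1 H each → 3
  1 × I: no H
  1 × O: no H
  Total hydrogens = 11.
Molecular formula: C7H11IO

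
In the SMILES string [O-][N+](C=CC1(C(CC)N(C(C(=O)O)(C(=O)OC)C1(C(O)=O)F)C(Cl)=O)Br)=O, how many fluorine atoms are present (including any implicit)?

1

The symbol for fluorine appears 1 time in the SMILES.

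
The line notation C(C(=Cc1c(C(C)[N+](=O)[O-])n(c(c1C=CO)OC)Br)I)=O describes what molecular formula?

Heavy atoms from the SMILES: 1 Br, 12 C, 1 I, 2 N, 5 O.
Implicit hydrogens by atom environment:
  5 × C: 1 H each → 5
  4 × C (aromatic): no H
  3 × O: no H
  2 × C: 3 H each → 6
  1 × Br: no H
  1 × C: no H
  1 × I: no H
  1 × N (aromatic): no H
  1 × N (charge +1): no H
  1 × O: 1 H
  1 × O (charge -1): no H
  Total hydrogens = 12.
Molecular formula: C12H12BrIN2O5

C12H12BrIN2O5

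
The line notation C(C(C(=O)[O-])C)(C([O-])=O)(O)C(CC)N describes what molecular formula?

[C8H13NO5]2-

Heavy atoms from the SMILES: 8 C, 1 N, 5 O.
Implicit hydrogens by atom environment:
  3 × C: no H
  2 × C: 3 H each → 6
  2 × C: 1 H each → 2
  2 × O: no H
  2 × O (charge -1): no H
  1 × C: 2 H
  1 × N: 2 H
  1 × O: 1 H
  Total hydrogens = 13.
Net charge -2.
Molecular formula: [C8H13NO5]2-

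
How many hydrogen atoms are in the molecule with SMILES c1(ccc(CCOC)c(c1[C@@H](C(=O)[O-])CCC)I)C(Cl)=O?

Hydrogens are implicit in SMILES; fill each atom to its normal valence:
  4 × C: 2 H each → 8
  4 × C (aromatic): no H
  3 × O: no H
  2 × C: 3 H each → 6
  2 × C (aromatic): 1 H each → 2
  2 × C: no H
  1 × C: 1 H
  1 × Cl: no H
  1 × I: no H
  1 × O (charge -1): no H
  Total hydrogens = 17.

17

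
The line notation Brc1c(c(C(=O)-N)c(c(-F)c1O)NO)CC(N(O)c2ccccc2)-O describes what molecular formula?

Heavy atoms from the SMILES: 1 Br, 15 C, 1 F, 3 N, 5 O.
Implicit hydrogens by atom environment:
  7 × C (aromatic): no H
  5 × C (aromatic): 1 H each → 5
  4 × O: 1 H each → 4
  1 × Br: no H
  1 × C: 2 H
  1 × C: 1 H
  1 × C: no H
  1 × F: no H
  1 × N: 2 H
  1 × N: 1 H
  1 × N: no H
  1 × O: no H
  Total hydrogens = 15.
Molecular formula: C15H15BrFN3O5

C15H15BrFN3O5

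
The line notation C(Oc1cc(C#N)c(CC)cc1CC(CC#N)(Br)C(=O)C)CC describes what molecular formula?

Heavy atoms from the SMILES: 1 Br, 18 C, 2 N, 2 O.
Implicit hydrogens by atom environment:
  5 × C: 2 H each → 10
  4 × C (aromatic): no H
  4 × C: no H
  3 × C: 3 H each → 9
  2 × C (aromatic): 1 H each → 2
  2 × N: no H
  2 × O: no H
  1 × Br: no H
  Total hydrogens = 21.
Molecular formula: C18H21BrN2O2

C18H21BrN2O2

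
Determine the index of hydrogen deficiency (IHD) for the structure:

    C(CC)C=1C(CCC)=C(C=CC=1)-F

4

Molecular formula from the SMILES: C12H17F.
DoU = (2C + 2 + N − H − X)/2 = (2·12 + 2 + 0 − 17 − 1)/2 = 8/2 = 4.
(Structurally: 1 ring(s) + 3 π bond(s) = 4.)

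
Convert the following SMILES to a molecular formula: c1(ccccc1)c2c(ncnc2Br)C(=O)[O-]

C11H6BrN2O2-

Heavy atoms from the SMILES: 1 Br, 11 C, 2 N, 2 O.
Implicit hydrogens by atom environment:
  6 × C (aromatic): 1 H each → 6
  4 × C (aromatic): no H
  2 × N (aromatic): no H
  1 × Br: no H
  1 × C: no H
  1 × O: no H
  1 × O (charge -1): no H
  Total hydrogens = 6.
Net charge -1.
Molecular formula: C11H6BrN2O2-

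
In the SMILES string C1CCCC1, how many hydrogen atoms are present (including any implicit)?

Hydrogens are implicit in SMILES; fill each atom to its normal valence:
  5 × C: 2 H each → 10
  Total hydrogens = 10.

10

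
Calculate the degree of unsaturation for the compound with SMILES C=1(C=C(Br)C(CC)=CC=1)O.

4

Molecular formula from the SMILES: C8H9BrO.
DoU = (2C + 2 + N − H − X)/2 = (2·8 + 2 + 0 − 9 − 1)/2 = 8/2 = 4.
(Structurally: 1 ring(s) + 3 π bond(s) = 4.)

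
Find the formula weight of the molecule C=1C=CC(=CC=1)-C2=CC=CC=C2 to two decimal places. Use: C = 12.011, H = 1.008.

Molecular formula: C12H10.
M = 12×12.011 + 10×1.008 = 154.21 g/mol.

154.21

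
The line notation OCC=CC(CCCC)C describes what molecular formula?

C9H18O

Heavy atoms from the SMILES: 9 C, 1 O.
Implicit hydrogens by atom environment:
  4 × C: 2 H each → 8
  3 × C: 1 H each → 3
  2 × C: 3 H each → 6
  1 × O: 1 H
  Total hydrogens = 18.
Molecular formula: C9H18O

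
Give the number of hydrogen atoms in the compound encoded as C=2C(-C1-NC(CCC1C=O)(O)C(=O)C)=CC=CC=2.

Hydrogens are implicit in SMILES; fill each atom to its normal valence:
  5 × C (aromatic): 1 H each → 5
  3 × C: 1 H each → 3
  2 × C: 2 H each → 4
  2 × C: no H
  2 × O: no H
  1 × C: 3 H
  1 × C (aromatic): no H
  1 × N: 1 H
  1 × O: 1 H
  Total hydrogens = 17.

17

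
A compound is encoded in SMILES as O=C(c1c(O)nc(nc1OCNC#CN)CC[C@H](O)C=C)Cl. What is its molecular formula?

C13H15ClN4O4

Heavy atoms from the SMILES: 13 C, 1 Cl, 4 N, 4 O.
Implicit hydrogens by atom environment:
  4 × C: 2 H each → 8
  4 × C (aromatic): no H
  3 × C: no H
  2 × C: 1 H each → 2
  2 × N (aromatic): no H
  2 × O: 1 H each → 2
  2 × O: no H
  1 × Cl: no H
  1 × N: 2 H
  1 × N: 1 H
  Total hydrogens = 15.
Molecular formula: C13H15ClN4O4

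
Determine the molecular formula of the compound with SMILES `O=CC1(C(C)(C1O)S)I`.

Heavy atoms from the SMILES: 5 C, 1 I, 2 O, 1 S.
Implicit hydrogens by atom environment:
  2 × C: 1 H each → 2
  2 × C: no H
  1 × C: 3 H
  1 × I: no H
  1 × O: 1 H
  1 × O: no H
  1 × S: 1 H
  Total hydrogens = 7.
Molecular formula: C5H7IO2S

C5H7IO2S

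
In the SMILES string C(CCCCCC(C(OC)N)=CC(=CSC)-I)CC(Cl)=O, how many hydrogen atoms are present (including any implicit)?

Hydrogens are implicit in SMILES; fill each atom to its normal valence:
  7 × C: 2 H each → 14
  3 × C: 1 H each → 3
  3 × C: no H
  2 × C: 3 H each → 6
  2 × O: no H
  1 × Cl: no H
  1 × I: no H
  1 × N: 2 H
  1 × S: no H
  Total hydrogens = 25.

25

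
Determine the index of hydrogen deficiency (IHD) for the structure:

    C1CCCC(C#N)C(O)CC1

Molecular formula from the SMILES: C9H15NO.
DoU = (2C + 2 + N − H − X)/2 = (2·9 + 2 + 1 − 15 − 0)/2 = 6/2 = 3.
(Structurally: 1 ring(s) + 2 π bond(s) = 3.)

3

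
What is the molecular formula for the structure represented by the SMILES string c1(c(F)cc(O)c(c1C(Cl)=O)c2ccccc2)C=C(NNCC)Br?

Heavy atoms from the SMILES: 1 Br, 17 C, 1 Cl, 1 F, 2 N, 2 O.
Implicit hydrogens by atom environment:
  6 × C (aromatic): 1 H each → 6
  6 × C (aromatic): no H
  2 × C: no H
  2 × N: 1 H each → 2
  1 × Br: no H
  1 × C: 3 H
  1 × C: 2 H
  1 × C: 1 H
  1 × Cl: no H
  1 × F: no H
  1 × O: 1 H
  1 × O: no H
  Total hydrogens = 15.
Molecular formula: C17H15BrClFN2O2

C17H15BrClFN2O2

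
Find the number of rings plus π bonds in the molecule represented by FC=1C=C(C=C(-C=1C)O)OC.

Molecular formula from the SMILES: C8H9FO2.
DoU = (2C + 2 + N − H − X)/2 = (2·8 + 2 + 0 − 9 − 1)/2 = 8/2 = 4.
(Structurally: 1 ring(s) + 3 π bond(s) = 4.)

4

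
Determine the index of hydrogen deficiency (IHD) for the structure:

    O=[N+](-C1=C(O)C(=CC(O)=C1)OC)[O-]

5

Molecular formula from the SMILES: C7H7NO5.
DoU = (2C + 2 + N − H − X)/2 = (2·7 + 2 + 1 − 7 − 0)/2 = 10/2 = 5.
(Structurally: 1 ring(s) + 4 π bond(s) = 5.)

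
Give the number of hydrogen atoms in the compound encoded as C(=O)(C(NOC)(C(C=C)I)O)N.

Hydrogens are implicit in SMILES; fill each atom to its normal valence:
  2 × C: 1 H each → 2
  2 × C: no H
  2 × O: no H
  1 × C: 3 H
  1 × C: 2 H
  1 × I: no H
  1 × N: 2 H
  1 × N: 1 H
  1 × O: 1 H
  Total hydrogens = 11.

11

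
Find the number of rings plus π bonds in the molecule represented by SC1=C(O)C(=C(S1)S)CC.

Molecular formula from the SMILES: C6H8OS3.
DoU = (2C + 2 + N − H − X)/2 = (2·6 + 2 + 0 − 8 − 0)/2 = 6/2 = 3.
(Structurally: 1 ring(s) + 2 π bond(s) = 3.)

3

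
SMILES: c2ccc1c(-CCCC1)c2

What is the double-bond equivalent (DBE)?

5

Molecular formula from the SMILES: C10H12.
DoU = (2C + 2 + N − H − X)/2 = (2·10 + 2 + 0 − 12 − 0)/2 = 10/2 = 5.
(Structurally: 2 ring(s) + 3 π bond(s) = 5.)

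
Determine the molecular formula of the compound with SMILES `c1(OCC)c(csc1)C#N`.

C7H7NOS

Heavy atoms from the SMILES: 7 C, 1 N, 1 O, 1 S.
Implicit hydrogens by atom environment:
  2 × C (aromatic): 1 H each → 2
  2 × C (aromatic): no H
  1 × C: 3 H
  1 × C: 2 H
  1 × C: no H
  1 × N: no H
  1 × O: no H
  1 × S (aromatic): no H
  Total hydrogens = 7.
Molecular formula: C7H7NOS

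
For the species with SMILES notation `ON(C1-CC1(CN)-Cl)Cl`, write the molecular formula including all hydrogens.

C4H8Cl2N2O

Heavy atoms from the SMILES: 4 C, 2 Cl, 2 N, 1 O.
Implicit hydrogens by atom environment:
  2 × C: 2 H each → 4
  2 × Cl: no H
  1 × C: 1 H
  1 × C: no H
  1 × N: 2 H
  1 × N: no H
  1 × O: 1 H
  Total hydrogens = 8.
Molecular formula: C4H8Cl2N2O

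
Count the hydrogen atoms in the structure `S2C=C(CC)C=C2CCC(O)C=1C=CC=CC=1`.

Hydrogens are implicit in SMILES; fill each atom to its normal valence:
  7 × C (aromatic): 1 H each → 7
  3 × C: 2 H each → 6
  3 × C (aromatic): no H
  1 × C: 3 H
  1 × C: 1 H
  1 × O: 1 H
  1 × S (aromatic): no H
  Total hydrogens = 18.

18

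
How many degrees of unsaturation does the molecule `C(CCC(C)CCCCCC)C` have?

0

Molecular formula from the SMILES: C12H26.
DoU = (2C + 2 + N − H − X)/2 = (2·12 + 2 + 0 − 26 − 0)/2 = 0/2 = 0.
(Structurally: 0 ring(s) + 0 π bond(s) = 0.)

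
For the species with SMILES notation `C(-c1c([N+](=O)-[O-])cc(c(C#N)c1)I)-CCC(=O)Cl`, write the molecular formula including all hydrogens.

Heavy atoms from the SMILES: 11 C, 1 Cl, 1 I, 2 N, 3 O.
Implicit hydrogens by atom environment:
  4 × C (aromatic): no H
  3 × C: 2 H each → 6
  2 × C (aromatic): 1 H each → 2
  2 × C: no H
  2 × O: no H
  1 × Cl: no H
  1 × I: no H
  1 × N: no H
  1 × N (charge +1): no H
  1 × O (charge -1): no H
  Total hydrogens = 8.
Molecular formula: C11H8ClIN2O3

C11H8ClIN2O3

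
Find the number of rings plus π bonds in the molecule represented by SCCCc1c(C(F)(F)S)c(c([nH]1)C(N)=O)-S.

4

Molecular formula from the SMILES: C9H12F2N2OS3.
DoU = (2C + 2 + N − H − X)/2 = (2·9 + 2 + 2 − 12 − 2)/2 = 8/2 = 4.
(Structurally: 1 ring(s) + 3 π bond(s) = 4.)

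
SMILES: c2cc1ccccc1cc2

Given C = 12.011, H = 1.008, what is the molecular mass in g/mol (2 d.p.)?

128.17

Molecular formula: C10H8.
M = 10×12.011 + 8×1.008 = 128.17 g/mol.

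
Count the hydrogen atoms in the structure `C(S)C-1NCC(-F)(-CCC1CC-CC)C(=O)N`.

23

Hydrogens are implicit in SMILES; fill each atom to its normal valence:
  7 × C: 2 H each → 14
  2 × C: 1 H each → 2
  2 × C: no H
  1 × C: 3 H
  1 × F: no H
  1 × N: 2 H
  1 × N: 1 H
  1 × O: no H
  1 × S: 1 H
  Total hydrogens = 23.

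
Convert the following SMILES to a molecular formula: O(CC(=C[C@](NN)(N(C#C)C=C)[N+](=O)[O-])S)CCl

C9H13ClN4O3S

Heavy atoms from the SMILES: 9 C, 1 Cl, 4 N, 3 O, 1 S.
Implicit hydrogens by atom environment:
  3 × C: 2 H each → 6
  3 × C: 1 H each → 3
  3 × C: no H
  2 × O: no H
  1 × Cl: no H
  1 × N: 2 H
  1 × N: 1 H
  1 × N: no H
  1 × N (charge +1): no H
  1 × O (charge -1): no H
  1 × S: 1 H
  Total hydrogens = 13.
Molecular formula: C9H13ClN4O3S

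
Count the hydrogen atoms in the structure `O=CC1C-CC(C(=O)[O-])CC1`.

Hydrogens are implicit in SMILES; fill each atom to its normal valence:
  4 × C: 2 H each → 8
  3 × C: 1 H each → 3
  2 × O: no H
  1 × C: no H
  1 × O (charge -1): no H
  Total hydrogens = 11.

11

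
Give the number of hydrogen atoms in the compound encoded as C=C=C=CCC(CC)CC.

Hydrogens are implicit in SMILES; fill each atom to its normal valence:
  4 × C: 2 H each → 8
  2 × C: 3 H each → 6
  2 × C: 1 H each → 2
  2 × C: no H
  Total hydrogens = 16.

16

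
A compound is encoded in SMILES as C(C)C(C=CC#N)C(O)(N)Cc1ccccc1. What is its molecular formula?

Heavy atoms from the SMILES: 14 C, 2 N, 1 O.
Implicit hydrogens by atom environment:
  5 × C (aromatic): 1 H each → 5
  3 × C: 1 H each → 3
  2 × C: 2 H each → 4
  2 × C: no H
  1 × C: 3 H
  1 × C (aromatic): no H
  1 × N: 2 H
  1 × N: no H
  1 × O: 1 H
  Total hydrogens = 18.
Molecular formula: C14H18N2O

C14H18N2O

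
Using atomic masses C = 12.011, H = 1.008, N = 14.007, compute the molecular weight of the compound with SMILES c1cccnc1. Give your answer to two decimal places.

Molecular formula: C5H5N.
M = 5×12.011 + 5×1.008 + 1×14.007 = 79.10 g/mol.

79.10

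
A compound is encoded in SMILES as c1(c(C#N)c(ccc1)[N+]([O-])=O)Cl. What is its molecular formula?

Heavy atoms from the SMILES: 7 C, 1 Cl, 2 N, 2 O.
Implicit hydrogens by atom environment:
  3 × C (aromatic): 1 H each → 3
  3 × C (aromatic): no H
  1 × C: no H
  1 × Cl: no H
  1 × N: no H
  1 × N (charge +1): no H
  1 × O: no H
  1 × O (charge -1): no H
  Total hydrogens = 3.
Molecular formula: C7H3ClN2O2

C7H3ClN2O2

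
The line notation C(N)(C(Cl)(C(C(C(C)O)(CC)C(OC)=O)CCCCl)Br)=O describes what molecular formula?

C13H22BrCl2NO4

Heavy atoms from the SMILES: 1 Br, 13 C, 2 Cl, 1 N, 4 O.
Implicit hydrogens by atom environment:
  4 × C: 2 H each → 8
  4 × C: no H
  3 × C: 3 H each → 9
  3 × O: no H
  2 × C: 1 H each → 2
  2 × Cl: no H
  1 × Br: no H
  1 × N: 2 H
  1 × O: 1 H
  Total hydrogens = 22.
Molecular formula: C13H22BrCl2NO4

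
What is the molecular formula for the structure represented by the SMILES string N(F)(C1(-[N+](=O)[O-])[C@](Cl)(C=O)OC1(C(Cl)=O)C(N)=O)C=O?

Heavy atoms from the SMILES: 7 C, 2 Cl, 1 F, 3 N, 7 O.
Implicit hydrogens by atom environment:
  6 × O: no H
  5 × C: no H
  2 × C: 1 H each → 2
  2 × Cl: no H
  1 × F: no H
  1 × N: 2 H
  1 × N: no H
  1 × N (charge +1): no H
  1 × O (charge -1): no H
  Total hydrogens = 4.
Molecular formula: C7H4Cl2FN3O7

C7H4Cl2FN3O7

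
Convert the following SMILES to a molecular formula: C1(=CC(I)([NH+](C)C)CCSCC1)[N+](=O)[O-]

Heavy atoms from the SMILES: 9 C, 1 I, 2 N, 2 O, 1 S.
Implicit hydrogens by atom environment:
  4 × C: 2 H each → 8
  2 × C: 3 H each → 6
  2 × C: no H
  1 × C: 1 H
  1 × I: no H
  1 × N (charge +1): 1 H
  1 × N (charge +1): no H
  1 × O: no H
  1 × O (charge -1): no H
  1 × S: no H
  Total hydrogens = 16.
Net charge +1.
Molecular formula: C9H16IN2O2S+

C9H16IN2O2S+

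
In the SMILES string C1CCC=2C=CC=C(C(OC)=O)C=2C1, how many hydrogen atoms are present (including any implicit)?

14

Hydrogens are implicit in SMILES; fill each atom to its normal valence:
  4 × C: 2 H each → 8
  3 × C (aromatic): 1 H each → 3
  3 × C (aromatic): no H
  2 × O: no H
  1 × C: 3 H
  1 × C: no H
  Total hydrogens = 14.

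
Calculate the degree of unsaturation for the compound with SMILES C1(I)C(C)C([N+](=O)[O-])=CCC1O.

Molecular formula from the SMILES: C7H10INO3.
DoU = (2C + 2 + N − H − X)/2 = (2·7 + 2 + 1 − 10 − 1)/2 = 6/2 = 3.
(Structurally: 1 ring(s) + 2 π bond(s) = 3.)

3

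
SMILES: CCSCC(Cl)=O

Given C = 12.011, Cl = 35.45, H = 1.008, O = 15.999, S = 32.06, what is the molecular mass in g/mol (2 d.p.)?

Molecular formula: C4H7ClOS.
M = 4×12.011 + 1×35.45 + 7×1.008 + 1×15.999 + 1×32.06 = 138.61 g/mol.

138.61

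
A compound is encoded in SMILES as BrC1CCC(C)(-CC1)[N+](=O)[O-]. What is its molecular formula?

Heavy atoms from the SMILES: 1 Br, 7 C, 1 N, 2 O.
Implicit hydrogens by atom environment:
  4 × C: 2 H each → 8
  1 × Br: no H
  1 × C: 3 H
  1 × C: 1 H
  1 × C: no H
  1 × N (charge +1): no H
  1 × O: no H
  1 × O (charge -1): no H
  Total hydrogens = 12.
Molecular formula: C7H12BrNO2

C7H12BrNO2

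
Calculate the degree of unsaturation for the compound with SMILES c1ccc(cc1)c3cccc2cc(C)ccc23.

Molecular formula from the SMILES: C17H14.
DoU = (2C + 2 + N − H − X)/2 = (2·17 + 2 + 0 − 14 − 0)/2 = 22/2 = 11.
(Structurally: 3 ring(s) + 8 π bond(s) = 11.)

11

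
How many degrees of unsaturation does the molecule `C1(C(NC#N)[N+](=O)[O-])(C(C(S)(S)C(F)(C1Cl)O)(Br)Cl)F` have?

Molecular formula from the SMILES: C7H6BrCl2F2N3O3S2.
DoU = (2C + 2 + N − H − X)/2 = (2·7 + 2 + 3 − 6 − 5)/2 = 8/2 = 4.
(Structurally: 1 ring(s) + 3 π bond(s) = 4.)

4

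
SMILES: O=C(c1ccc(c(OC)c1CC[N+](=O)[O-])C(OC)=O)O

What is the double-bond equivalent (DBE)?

Molecular formula from the SMILES: C12H13NO7.
DoU = (2C + 2 + N − H − X)/2 = (2·12 + 2 + 1 − 13 − 0)/2 = 14/2 = 7.
(Structurally: 1 ring(s) + 6 π bond(s) = 7.)

7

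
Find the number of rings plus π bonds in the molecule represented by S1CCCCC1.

Molecular formula from the SMILES: C5H10S.
DoU = (2C + 2 + N − H − X)/2 = (2·5 + 2 + 0 − 10 − 0)/2 = 2/2 = 1.
(Structurally: 1 ring(s) + 0 π bond(s) = 1.)

1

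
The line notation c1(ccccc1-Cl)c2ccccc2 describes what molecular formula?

Heavy atoms from the SMILES: 12 C, 1 Cl.
Implicit hydrogens by atom environment:
  9 × C (aromatic): 1 H each → 9
  3 × C (aromatic): no H
  1 × Cl: no H
  Total hydrogens = 9.
Molecular formula: C12H9Cl

C12H9Cl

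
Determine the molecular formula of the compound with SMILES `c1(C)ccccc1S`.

Heavy atoms from the SMILES: 7 C, 1 S.
Implicit hydrogens by atom environment:
  4 × C (aromatic): 1 H each → 4
  2 × C (aromatic): no H
  1 × C: 3 H
  1 × S: 1 H
  Total hydrogens = 8.
Molecular formula: C7H8S

C7H8S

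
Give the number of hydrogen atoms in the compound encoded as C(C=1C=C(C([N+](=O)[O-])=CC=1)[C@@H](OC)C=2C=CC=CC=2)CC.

19

Hydrogens are implicit in SMILES; fill each atom to its normal valence:
  8 × C (aromatic): 1 H each → 8
  4 × C (aromatic): no H
  2 × C: 3 H each → 6
  2 × C: 2 H each → 4
  2 × O: no H
  1 × C: 1 H
  1 × N (charge +1): no H
  1 × O (charge -1): no H
  Total hydrogens = 19.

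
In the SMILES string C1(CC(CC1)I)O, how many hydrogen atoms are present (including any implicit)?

Hydrogens are implicit in SMILES; fill each atom to its normal valence:
  3 × C: 2 H each → 6
  2 × C: 1 H each → 2
  1 × I: no H
  1 × O: 1 H
  Total hydrogens = 9.

9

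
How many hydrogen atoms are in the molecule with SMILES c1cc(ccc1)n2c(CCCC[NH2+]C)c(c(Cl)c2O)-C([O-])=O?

19

Hydrogens are implicit in SMILES; fill each atom to its normal valence:
  5 × C (aromatic): 1 H each → 5
  5 × C (aromatic): no H
  4 × C: 2 H each → 8
  1 × C: 3 H
  1 × C: no H
  1 × Cl: no H
  1 × N (charge +1): 2 H
  1 × N (aromatic): no H
  1 × O: 1 H
  1 × O: no H
  1 × O (charge -1): no H
  Total hydrogens = 19.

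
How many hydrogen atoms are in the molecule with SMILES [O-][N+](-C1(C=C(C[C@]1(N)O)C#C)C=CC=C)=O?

12

Hydrogens are implicit in SMILES; fill each atom to its normal valence:
  5 × C: 1 H each → 5
  4 × C: no H
  2 × C: 2 H each → 4
  1 × N: 2 H
  1 × N (charge +1): no H
  1 × O: 1 H
  1 × O: no H
  1 × O (charge -1): no H
  Total hydrogens = 12.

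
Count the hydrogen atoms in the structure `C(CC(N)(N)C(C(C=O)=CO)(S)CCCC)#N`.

Hydrogens are implicit in SMILES; fill each atom to its normal valence:
  4 × C: 2 H each → 8
  4 × C: no H
  2 × C: 1 H each → 2
  2 × N: 2 H each → 4
  1 × C: 3 H
  1 × N: no H
  1 × O: 1 H
  1 × O: no H
  1 × S: 1 H
  Total hydrogens = 19.

19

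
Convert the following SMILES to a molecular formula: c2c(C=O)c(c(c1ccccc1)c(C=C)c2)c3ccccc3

Heavy atoms from the SMILES: 21 C, 1 O.
Implicit hydrogens by atom environment:
  12 × C (aromatic): 1 H each → 12
  6 × C (aromatic): no H
  2 × C: 1 H each → 2
  1 × C: 2 H
  1 × O: no H
  Total hydrogens = 16.
Molecular formula: C21H16O

C21H16O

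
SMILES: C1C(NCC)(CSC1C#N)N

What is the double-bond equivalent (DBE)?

Molecular formula from the SMILES: C7H13N3S.
DoU = (2C + 2 + N − H − X)/2 = (2·7 + 2 + 3 − 13 − 0)/2 = 6/2 = 3.
(Structurally: 1 ring(s) + 2 π bond(s) = 3.)

3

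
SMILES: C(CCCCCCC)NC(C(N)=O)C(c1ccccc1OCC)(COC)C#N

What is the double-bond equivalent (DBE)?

7

Molecular formula from the SMILES: C22H35N3O3.
DoU = (2C + 2 + N − H − X)/2 = (2·22 + 2 + 3 − 35 − 0)/2 = 14/2 = 7.
(Structurally: 1 ring(s) + 6 π bond(s) = 7.)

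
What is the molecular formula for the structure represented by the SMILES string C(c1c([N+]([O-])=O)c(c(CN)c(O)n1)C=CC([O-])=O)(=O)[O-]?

Heavy atoms from the SMILES: 10 C, 3 N, 7 O.
Implicit hydrogens by atom environment:
  5 × C (aromatic): no H
  3 × O: no H
  3 × O (charge -1): no H
  2 × C: 1 H each → 2
  2 × C: no H
  1 × C: 2 H
  1 × N: 2 H
  1 × N (aromatic): no H
  1 × N (charge +1): no H
  1 × O: 1 H
  Total hydrogens = 7.
Net charge -2.
Molecular formula: [C10H7N3O7]2-

[C10H7N3O7]2-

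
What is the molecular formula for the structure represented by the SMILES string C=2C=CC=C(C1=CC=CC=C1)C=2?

Heavy atoms from the SMILES: 12 C.
Implicit hydrogens by atom environment:
  10 × C (aromatic): 1 H each → 10
  2 × C (aromatic): no H
  Total hydrogens = 10.
Molecular formula: C12H10

C12H10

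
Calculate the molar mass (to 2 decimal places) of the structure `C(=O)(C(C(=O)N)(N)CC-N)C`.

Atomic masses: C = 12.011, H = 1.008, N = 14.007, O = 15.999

Molecular formula: C6H13N3O2.
M = 6×12.011 + 13×1.008 + 3×14.007 + 2×15.999 = 159.19 g/mol.

159.19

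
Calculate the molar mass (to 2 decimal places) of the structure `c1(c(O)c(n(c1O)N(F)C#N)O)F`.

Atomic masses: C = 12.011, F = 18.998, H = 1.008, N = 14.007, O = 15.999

191.09

Molecular formula: C5H3F2N3O3.
M = 5×12.011 + 2×18.998 + 3×1.008 + 3×14.007 + 3×15.999 = 191.09 g/mol.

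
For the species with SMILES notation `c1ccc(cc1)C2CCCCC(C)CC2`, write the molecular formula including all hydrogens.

C15H22

Heavy atoms from the SMILES: 15 C.
Implicit hydrogens by atom environment:
  6 × C: 2 H each → 12
  5 × C (aromatic): 1 H each → 5
  2 × C: 1 H each → 2
  1 × C: 3 H
  1 × C (aromatic): no H
  Total hydrogens = 22.
Molecular formula: C15H22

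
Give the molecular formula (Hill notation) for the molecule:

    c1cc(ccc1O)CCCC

C10H14O

Heavy atoms from the SMILES: 10 C, 1 O.
Implicit hydrogens by atom environment:
  4 × C (aromatic): 1 H each → 4
  3 × C: 2 H each → 6
  2 × C (aromatic): no H
  1 × C: 3 H
  1 × O: 1 H
  Total hydrogens = 14.
Molecular formula: C10H14O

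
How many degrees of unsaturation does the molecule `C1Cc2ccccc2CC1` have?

Molecular formula from the SMILES: C10H12.
DoU = (2C + 2 + N − H − X)/2 = (2·10 + 2 + 0 − 12 − 0)/2 = 10/2 = 5.
(Structurally: 2 ring(s) + 3 π bond(s) = 5.)

5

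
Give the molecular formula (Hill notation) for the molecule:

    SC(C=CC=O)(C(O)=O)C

C6H8O3S

Heavy atoms from the SMILES: 6 C, 3 O, 1 S.
Implicit hydrogens by atom environment:
  3 × C: 1 H each → 3
  2 × C: no H
  2 × O: no H
  1 × C: 3 H
  1 × O: 1 H
  1 × S: 1 H
  Total hydrogens = 8.
Molecular formula: C6H8O3S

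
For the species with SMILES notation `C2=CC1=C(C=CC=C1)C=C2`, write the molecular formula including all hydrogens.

C10H8

Heavy atoms from the SMILES: 10 C.
Implicit hydrogens by atom environment:
  8 × C (aromatic): 1 H each → 8
  2 × C (aromatic): no H
  Total hydrogens = 8.
Molecular formula: C10H8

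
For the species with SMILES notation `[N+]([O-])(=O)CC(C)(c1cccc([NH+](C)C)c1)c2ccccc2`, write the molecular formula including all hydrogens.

Heavy atoms from the SMILES: 17 C, 2 N, 2 O.
Implicit hydrogens by atom environment:
  9 × C (aromatic): 1 H each → 9
  3 × C: 3 H each → 9
  3 × C (aromatic): no H
  1 × C: 2 H
  1 × C: no H
  1 × N (charge +1): 1 H
  1 × N (charge +1): no H
  1 × O: no H
  1 × O (charge -1): no H
  Total hydrogens = 21.
Net charge +1.
Molecular formula: C17H21N2O2+

C17H21N2O2+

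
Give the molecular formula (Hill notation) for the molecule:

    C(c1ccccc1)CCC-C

C11H16

Heavy atoms from the SMILES: 11 C.
Implicit hydrogens by atom environment:
  5 × C (aromatic): 1 H each → 5
  4 × C: 2 H each → 8
  1 × C: 3 H
  1 × C (aromatic): no H
  Total hydrogens = 16.
Molecular formula: C11H16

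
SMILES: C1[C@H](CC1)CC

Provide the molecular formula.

C6H12

Heavy atoms from the SMILES: 6 C.
Implicit hydrogens by atom environment:
  4 × C: 2 H each → 8
  1 × C: 3 H
  1 × C: 1 H
  Total hydrogens = 12.
Molecular formula: C6H12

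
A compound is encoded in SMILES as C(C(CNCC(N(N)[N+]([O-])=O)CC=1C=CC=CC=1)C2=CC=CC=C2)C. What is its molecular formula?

Heavy atoms from the SMILES: 19 C, 4 N, 2 O.
Implicit hydrogens by atom environment:
  10 × C (aromatic): 1 H each → 10
  4 × C: 2 H each → 8
  2 × C: 1 H each → 2
  2 × C (aromatic): no H
  1 × C: 3 H
  1 × N: 2 H
  1 × N: 1 H
  1 × N: no H
  1 × N (charge +1): no H
  1 × O: no H
  1 × O (charge -1): no H
  Total hydrogens = 26.
Molecular formula: C19H26N4O2

C19H26N4O2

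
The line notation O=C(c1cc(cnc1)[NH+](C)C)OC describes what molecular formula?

Heavy atoms from the SMILES: 9 C, 2 N, 2 O.
Implicit hydrogens by atom environment:
  3 × C: 3 H each → 9
  3 × C (aromatic): 1 H each → 3
  2 × C (aromatic): no H
  2 × O: no H
  1 × C: no H
  1 × N (charge +1): 1 H
  1 × N (aromatic): no H
  Total hydrogens = 13.
Net charge +1.
Molecular formula: C9H13N2O2+

C9H13N2O2+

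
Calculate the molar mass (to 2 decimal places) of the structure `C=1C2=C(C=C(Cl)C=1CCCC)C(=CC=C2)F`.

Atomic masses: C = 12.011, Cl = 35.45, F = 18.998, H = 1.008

236.71

Molecular formula: C14H14ClF.
M = 14×12.011 + 1×35.45 + 1×18.998 + 14×1.008 = 236.71 g/mol.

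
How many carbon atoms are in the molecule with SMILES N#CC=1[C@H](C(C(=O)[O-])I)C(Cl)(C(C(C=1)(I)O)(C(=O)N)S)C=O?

The symbol for carbon appears 11 times in the SMILES. (Cl is a single chlorine, not C + l.)

11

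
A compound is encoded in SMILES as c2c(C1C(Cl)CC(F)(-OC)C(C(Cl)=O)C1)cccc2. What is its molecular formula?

Heavy atoms from the SMILES: 14 C, 2 Cl, 1 F, 2 O.
Implicit hydrogens by atom environment:
  5 × C (aromatic): 1 H each → 5
  3 × C: 1 H each → 3
  2 × C: 2 H each → 4
  2 × C: no H
  2 × Cl: no H
  2 × O: no H
  1 × C: 3 H
  1 × C (aromatic): no H
  1 × F: no H
  Total hydrogens = 15.
Molecular formula: C14H15Cl2FO2

C14H15Cl2FO2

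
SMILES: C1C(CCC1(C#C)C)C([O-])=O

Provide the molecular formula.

Heavy atoms from the SMILES: 9 C, 2 O.
Implicit hydrogens by atom environment:
  3 × C: 2 H each → 6
  3 × C: no H
  2 × C: 1 H each → 2
  1 × C: 3 H
  1 × O: no H
  1 × O (charge -1): no H
  Total hydrogens = 11.
Net charge -1.
Molecular formula: C9H11O2-

C9H11O2-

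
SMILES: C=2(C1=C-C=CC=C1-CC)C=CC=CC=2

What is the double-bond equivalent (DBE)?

8

Molecular formula from the SMILES: C14H14.
DoU = (2C + 2 + N − H − X)/2 = (2·14 + 2 + 0 − 14 − 0)/2 = 16/2 = 8.
(Structurally: 2 ring(s) + 6 π bond(s) = 8.)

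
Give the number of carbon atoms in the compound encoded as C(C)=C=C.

4

The symbol for carbon appears 4 times in the SMILES.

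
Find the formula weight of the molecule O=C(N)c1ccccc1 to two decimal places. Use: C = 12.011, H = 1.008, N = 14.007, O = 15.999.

121.14

Molecular formula: C7H7NO.
M = 7×12.011 + 7×1.008 + 1×14.007 + 1×15.999 = 121.14 g/mol.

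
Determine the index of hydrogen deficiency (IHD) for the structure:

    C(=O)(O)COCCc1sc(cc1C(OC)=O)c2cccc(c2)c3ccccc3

13

Molecular formula from the SMILES: C22H20O5S.
DoU = (2C + 2 + N − H − X)/2 = (2·22 + 2 + 0 − 20 − 0)/2 = 26/2 = 13.
(Structurally: 3 ring(s) + 10 π bond(s) = 13.)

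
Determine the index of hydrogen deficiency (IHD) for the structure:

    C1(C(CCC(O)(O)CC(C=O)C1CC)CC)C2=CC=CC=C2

Molecular formula from the SMILES: C19H28O3.
DoU = (2C + 2 + N − H − X)/2 = (2·19 + 2 + 0 − 28 − 0)/2 = 12/2 = 6.
(Structurally: 2 ring(s) + 4 π bond(s) = 6.)

6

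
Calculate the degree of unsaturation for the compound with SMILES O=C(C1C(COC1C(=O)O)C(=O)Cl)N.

4

Molecular formula from the SMILES: C7H8ClNO5.
DoU = (2C + 2 + N − H − X)/2 = (2·7 + 2 + 1 − 8 − 1)/2 = 8/2 = 4.
(Structurally: 1 ring(s) + 3 π bond(s) = 4.)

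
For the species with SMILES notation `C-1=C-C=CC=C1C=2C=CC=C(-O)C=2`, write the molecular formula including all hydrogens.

C12H10O

Heavy atoms from the SMILES: 12 C, 1 O.
Implicit hydrogens by atom environment:
  9 × C (aromatic): 1 H each → 9
  3 × C (aromatic): no H
  1 × O: 1 H
  Total hydrogens = 10.
Molecular formula: C12H10O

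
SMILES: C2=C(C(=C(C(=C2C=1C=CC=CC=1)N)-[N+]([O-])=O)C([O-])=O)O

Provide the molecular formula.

C13H9N2O5-

Heavy atoms from the SMILES: 13 C, 2 N, 5 O.
Implicit hydrogens by atom environment:
  6 × C (aromatic): 1 H each → 6
  6 × C (aromatic): no H
  2 × O: no H
  2 × O (charge -1): no H
  1 × C: no H
  1 × N: 2 H
  1 × N (charge +1): no H
  1 × O: 1 H
  Total hydrogens = 9.
Net charge -1.
Molecular formula: C13H9N2O5-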